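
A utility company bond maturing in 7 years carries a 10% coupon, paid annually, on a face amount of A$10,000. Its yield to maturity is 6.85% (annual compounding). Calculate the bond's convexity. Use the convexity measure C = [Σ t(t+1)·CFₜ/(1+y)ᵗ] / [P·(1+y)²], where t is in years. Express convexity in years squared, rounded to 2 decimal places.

35.13

With y = 0.0685:
  t   CF        PV=CF/(1+0.0685)^t    t·PV        t(t+1)·PV
  1     1,000.00       935.8914       935.8914       1,871.7829
  2     1,000.00       875.8928     1,751.7856       5,255.3567
  3     1,000.00       819.7406     2,459.2217       9,836.8866
  4     1,000.00       767.1882     3,068.7527      15,343.7633
  5     1,000.00       718.0048     3,590.0242      21,540.1450
  6     1,000.00       671.9746     4,031.8474      28,222.9321
  7    11,000.00     6,917.8477    48,424.9342     387,399.4740
  Σ                 11,706.5401    64,262.4572     469,470.3406
P = 11,706.5401.
Convexity = Σ t(t+1)·PV / [P·(1+y)²] = 469,470.3406 / (11,706.5401 × 1.141692) = 35.12615.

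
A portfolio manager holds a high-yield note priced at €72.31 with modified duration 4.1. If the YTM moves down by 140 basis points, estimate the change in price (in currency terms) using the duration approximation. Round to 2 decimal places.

Duration approximation: ΔP/P ≈ -D_mod · Δy = -4.1 × (-0.014) = +0.057400.
ΔP ≈ 72.31 × (+0.057400) = +4.150594.

+€4.15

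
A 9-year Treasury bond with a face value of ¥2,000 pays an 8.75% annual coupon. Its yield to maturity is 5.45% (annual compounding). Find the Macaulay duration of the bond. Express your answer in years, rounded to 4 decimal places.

Periodic yield y = 0.0545. Discount each cash flow and weight by its year:
  t   CF        PV=CF/(1+0.0545)^t    t·PV
  1       175.00       165.9554       165.9554
  2       175.00       157.3783       314.7566
  3       175.00       149.2445       447.7335
  4       175.00       141.5310       566.1242
  5       175.00       134.2163       671.0813
  6       175.00       127.2795       763.6771
  7       175.00       120.7013       844.9091
  8       175.00       114.4631       915.7045
  9     2,175.00     1,349.0871    12,141.7843
  Σ                  2,459.8566    16,831.7261
Price P = Σ PV = 2,459.8566.
Macaulay duration = Σ(t·PV) / P = 16,831.7261 / 2,459.8566 = 6.84256 years.

6.8426 years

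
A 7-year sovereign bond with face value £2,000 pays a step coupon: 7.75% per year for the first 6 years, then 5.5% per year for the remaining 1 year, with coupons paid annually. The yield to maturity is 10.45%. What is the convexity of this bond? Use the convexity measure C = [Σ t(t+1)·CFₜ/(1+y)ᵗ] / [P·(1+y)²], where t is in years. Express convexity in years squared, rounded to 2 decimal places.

33.32

With y = 0.1045:
  t   CF        PV=CF/(1+0.1045)^t    t·PV        t(t+1)·PV
  1       155.00       140.3350       140.3350         280.6700
  2       155.00       127.0575       254.1150         762.3449
  3       155.00       115.0362       345.1086       1,380.4344
  4       155.00       104.1523       416.6092       2,083.0458
  5       155.00        94.2981       471.4907       2,828.9440
  6       155.00        85.3763       512.2579       3,585.8050
  7     2,110.00     1,052.2584     7,365.8090      58,926.4721
  Σ                  1,718.5138     9,505.7253      69,847.7162
P = 1,718.5138.
Convexity = Σ t(t+1)·PV / [P·(1+y)²] = 69,847.7162 / (1,718.5138 × 1.219920) = 33.31714.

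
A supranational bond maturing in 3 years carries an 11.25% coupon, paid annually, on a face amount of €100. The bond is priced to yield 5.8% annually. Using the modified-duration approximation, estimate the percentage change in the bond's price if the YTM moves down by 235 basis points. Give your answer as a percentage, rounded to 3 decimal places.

Periodic yield y = 0.058. Modified duration first:
  t   CF        PV=CF/(1+0.058)^t    t·PV
  1        11.25        10.6333        10.6333
  2        11.25        10.0504        20.1007
  3       111.25        93.9384       281.8151
  Σ                    114.6220       312.5491
P = 114.6220; D_Mac = 2.72678 yrs; D_mod = 2.72678/(1+0.058) = 2.57730 yrs.
ΔP/P ≈ -D_mod · Δy = -2.57730 × (-0.0235) = +0.060566 = +6.0566%.

+6.057%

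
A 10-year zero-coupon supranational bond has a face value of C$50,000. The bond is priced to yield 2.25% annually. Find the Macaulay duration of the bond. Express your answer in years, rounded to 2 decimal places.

10.00 years

A zero-coupon bond has a single cash flow at maturity, so its Macaulay duration equals its maturity: 10 years.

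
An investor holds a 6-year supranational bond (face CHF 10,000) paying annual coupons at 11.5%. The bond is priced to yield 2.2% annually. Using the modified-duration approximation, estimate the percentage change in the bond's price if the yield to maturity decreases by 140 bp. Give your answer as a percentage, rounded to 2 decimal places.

Periodic yield y = 0.022. Modified duration first:
  t   CF        PV=CF/(1+0.022)^t    t·PV
  1     1,150.00     1,125.2446     1,125.2446
  2     1,150.00     1,101.0221     2,202.0443
  3     1,150.00     1,077.3211     3,231.9632
  4     1,150.00     1,054.1302     4,216.5208
  5     1,150.00     1,031.4386     5,157.1928
  6    11,150.00     9,785.1952    58,711.1711
  Σ                 15,174.3518    74,644.1367
P = 15,174.3518; D_Mac = 4.91910 yrs; D_mod = 4.91910/(1+0.022) = 4.81321 yrs.
ΔP/P ≈ -D_mod · Δy = -4.81321 × (-0.014) = +0.067385 = +6.7385%.

+6.74%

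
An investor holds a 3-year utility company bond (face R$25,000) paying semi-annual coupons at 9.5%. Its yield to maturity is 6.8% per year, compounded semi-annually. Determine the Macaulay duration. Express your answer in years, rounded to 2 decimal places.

Periodic yield y = 0.034. Discount each cash flow and weight by its period:
  t   CF        PV=CF/(1+0.034)^t    t·PV
  1     1,187.50     1,148.4526     1,148.4526
  2     1,187.50     1,110.6892     2,221.3784
  3     1,187.50     1,074.1675     3,222.5025
  4     1,187.50     1,038.8467     4,155.3868
  5     1,187.50     1,004.6873     5,023.4366
  6    26,187.50    21,427.4657   128,564.7940
  Σ                 26,804.3090   144,335.9508
Price P = Σ PV = 26,804.3090.
Macaulay duration = Σ(t·PV) / P = 144,335.9508 / 26,804.3090 = 5.38480 half-year periods.
In years: 5.38480 / 2 = 2.69240 years.

2.69 years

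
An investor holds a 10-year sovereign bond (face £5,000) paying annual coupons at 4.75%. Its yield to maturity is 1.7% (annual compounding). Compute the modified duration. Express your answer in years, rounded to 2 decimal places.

8.29 years

Periodic yield y = 0.017. First find Macaulay duration:
  t   CF        PV=CF/(1+0.017)^t    t·PV
  1       237.50       233.5300       233.5300
  2       237.50       229.6263       459.2527
  3       237.50       225.7879       677.3638
  4       237.50       222.0137       888.0549
  5       237.50       218.3026     1,091.5129
  6       237.50       214.6535     1,287.9208
  7       237.50       211.0654     1,477.4575
  8       237.50       207.5372     1,660.2977
  9       237.50       204.0681     1,836.6125
  10    5,237.50     4,425.0125    44,250.1255
  Σ                  6,391.5972    53,862.1282
P = 6,391.5972; Macaulay duration = 53,862.1282 / 6,391.5972 = 8.42702 years.
Modified duration = D_Mac / (1 + y) = 8.42702 / 1.017 = 8.28616 years.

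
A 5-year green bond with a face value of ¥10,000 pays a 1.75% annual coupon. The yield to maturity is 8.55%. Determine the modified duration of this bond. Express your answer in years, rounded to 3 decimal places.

4.419 years

Periodic yield y = 0.0855. First find Macaulay duration:
  t   CF        PV=CF/(1+0.0855)^t    t·PV
  1       175.00       161.2160       161.2160
  2       175.00       148.5178       297.0355
  3       175.00       136.8197       410.4590
  4       175.00       126.0430       504.1720
  5    10,175.00     6,751.2669    33,756.3346
  Σ                  7,323.8634    35,129.2172
P = 7,323.8634; Macaulay duration = 35,129.2172 / 7,323.8634 = 4.79654 years.
Modified duration = D_Mac / (1 + y) = 4.79654 / 1.0855 = 4.41874 years.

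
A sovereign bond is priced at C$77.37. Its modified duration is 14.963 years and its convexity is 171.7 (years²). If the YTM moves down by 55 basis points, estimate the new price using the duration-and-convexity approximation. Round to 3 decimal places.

Duration effect: -D_mod·Δy = -14.963 × (-0.0055) = +0.0822965
Convexity effect: ½·C·(Δy)² = 0.5 × 171.7 × (-0.0055)² = +0.0025969625
ΔP/P ≈ +0.0822965 + 0.0025969625 = +0.0848934625
New price ≈ 77.37 × (1 + 0.0848934625) = 83.938207193625.

C$83.938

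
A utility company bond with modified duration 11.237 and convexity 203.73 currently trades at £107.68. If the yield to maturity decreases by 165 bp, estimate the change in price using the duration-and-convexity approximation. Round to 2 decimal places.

+£22.95

Duration effect: -D_mod·Δy = -11.237 × (-0.0165) = +0.1854105
Convexity effect: ½·C·(Δy)² = 0.5 × 203.73 × (-0.0165)² = +0.02773274625
ΔP/P ≈ +0.1854105 + 0.02773274625 = +0.21314324625
ΔP ≈ 107.68 × (+0.21314324625) = +22.9512647562.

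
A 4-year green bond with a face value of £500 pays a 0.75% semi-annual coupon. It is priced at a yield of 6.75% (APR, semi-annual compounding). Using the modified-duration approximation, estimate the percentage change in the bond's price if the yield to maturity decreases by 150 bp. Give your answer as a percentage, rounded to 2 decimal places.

+5.72%

Periodic yield y = 0.03375. Modified duration first:
  t   CF        PV=CF/(1+0.03375)^t    t·PV
  1        1.875         1.8138         1.8138
  2        1.875         1.7546         3.5091
  3        1.875         1.6973         5.0919
  4        1.875         1.6419         6.5675
  5        1.875         1.5883         7.9413
  6        1.875         1.5364         9.2185
  7        1.875         1.4863        10.4038
  8      501.875       384.8322     3,078.6574
  Σ                    396.3506     3,123.2033
P = 396.3506; D_Mac = 7.87990 half-year periods = 3.93995 yrs; D_mod = 3.93995/(1+0.03375) = 3.81132 yrs.
ΔP/P ≈ -D_mod · Δy = -3.81132 × (-0.015) = +0.057170 = +5.7170%.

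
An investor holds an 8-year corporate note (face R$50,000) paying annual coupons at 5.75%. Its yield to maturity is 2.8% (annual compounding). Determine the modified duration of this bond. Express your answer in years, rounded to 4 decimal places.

Periodic yield y = 0.028. First find Macaulay duration:
  t   CF        PV=CF/(1+0.028)^t    t·PV
  1     2,875.00     2,796.6926     2,796.6926
  2     2,875.00     2,720.5181     5,441.0362
  3     2,875.00     2,646.4184     7,939.2552
  4     2,875.00     2,574.3370    10,297.3478
  5     2,875.00     2,504.2188    12,521.0941
  6     2,875.00     2,436.0105    14,616.0632
  7     2,875.00     2,369.6600    16,587.6203
  8    52,875.00    42,394.1042   339,152.8337
  Σ                 60,441.9597   409,351.9431
P = 60,441.9597; Macaulay duration = 409,351.9431 / 60,441.9597 = 6.77265 years.
Modified duration = D_Mac / (1 + y) = 6.77265 / 1.028 = 6.58818 years.

6.5882 years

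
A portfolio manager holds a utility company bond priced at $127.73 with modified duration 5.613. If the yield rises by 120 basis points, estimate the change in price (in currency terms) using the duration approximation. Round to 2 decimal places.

-$8.60

Duration approximation: ΔP/P ≈ -D_mod · Δy = -5.613 × (+0.012) = -0.067356.
ΔP ≈ 127.73 × (-0.067356) = -8.60338188.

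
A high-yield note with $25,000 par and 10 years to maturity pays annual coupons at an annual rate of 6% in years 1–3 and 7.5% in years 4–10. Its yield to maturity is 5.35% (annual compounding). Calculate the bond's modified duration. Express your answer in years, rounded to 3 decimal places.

7.395 years

Periodic yield y = 0.0535. First find Macaulay duration:
  t   CF        PV=CF/(1+0.0535)^t    t·PV
  1     1,500.00     1,423.8253     1,423.8253
  2     1,500.00     1,351.5191     2,703.0381
  3     1,500.00     1,282.8847     3,848.6542
  4     1,875.00     1,522.1698     6,088.6794
  5     1,875.00     1,444.8693     7,224.3466
  6     1,875.00     1,371.4944     8,228.9663
  7     1,875.00     1,301.8456     9,112.9195
  8     1,875.00     1,235.7339     9,885.8710
  9     1,875.00     1,172.9795    10,556.8153
  10   26,875.00    15,958.9044   159,589.0441
  Σ                 28,066.2261   218,662.1599
P = 28,066.2261; Macaulay duration = 218,662.1599 / 28,066.2261 = 7.79094 years.
Modified duration = D_Mac / (1 + y) = 7.79094 / 1.0535 = 7.39529 years.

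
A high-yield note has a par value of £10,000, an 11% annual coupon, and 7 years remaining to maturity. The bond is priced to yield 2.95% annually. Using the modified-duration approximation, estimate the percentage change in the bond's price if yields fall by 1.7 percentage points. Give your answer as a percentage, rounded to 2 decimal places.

Periodic yield y = 0.0295. Modified duration first:
  t   CF        PV=CF/(1+0.0295)^t    t·PV
  1     1,100.00     1,068.4798     1,068.4798
  2     1,100.00     1,037.8629     2,075.7258
  3     1,100.00     1,008.1233     3,024.3698
  4     1,100.00       979.2358     3,916.9432
  5     1,100.00       951.1761     4,755.8805
  6     1,100.00       923.9204     5,543.5227
  7    11,100.00     9,056.0440    63,392.3077
  Σ                 15,024.8423    83,777.2295
P = 15,024.8423; D_Mac = 5.57591 yrs; D_mod = 5.57591/(1+0.0295) = 5.41614 yrs.
ΔP/P ≈ -D_mod · Δy = -5.41614 × (-0.017) = +0.092074 = +9.2074%.

+9.21%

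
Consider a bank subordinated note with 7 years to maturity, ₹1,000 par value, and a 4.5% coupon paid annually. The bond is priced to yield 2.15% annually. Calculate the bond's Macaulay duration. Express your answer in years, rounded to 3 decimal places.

6.224 years

Periodic yield y = 0.0215. Discount each cash flow and weight by its year:
  t   CF        PV=CF/(1+0.0215)^t    t·PV
  1        45.00        44.0529        44.0529
  2        45.00        43.1257        86.2513
  3        45.00        42.2180       126.6539
  4        45.00        41.3294       165.3176
  5        45.00        40.4595       202.2976
  6        45.00        39.6079       237.6477
  7     1,045.00       900.4253     6,302.9772
  Σ                  1,151.2187     7,165.1981
Price P = Σ PV = 1,151.2187.
Macaulay duration = Σ(t·PV) / P = 7,165.1981 / 1,151.2187 = 6.22401 years.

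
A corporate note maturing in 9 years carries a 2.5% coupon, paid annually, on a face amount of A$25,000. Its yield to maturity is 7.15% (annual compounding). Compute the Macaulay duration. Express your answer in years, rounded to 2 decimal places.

Periodic yield y = 0.0715. Discount each cash flow and weight by its year:
  t   CF        PV=CF/(1+0.0715)^t    t·PV
  1       625.00       583.2944       583.2944
  2       625.00       544.3719     1,088.7437
  3       625.00       508.0465     1,524.1396
  4       625.00       474.1452     1,896.5806
  5       625.00       442.5060     2,212.5299
  6       625.00       412.9780     2,477.8683
  7       625.00       385.4205     2,697.9434
  8       625.00       359.7018     2,877.6144
  9    25,625.00    13,763.6714   123,873.0426
  Σ                 17,474.1357   139,231.7570
Price P = Σ PV = 17,474.1357.
Macaulay duration = Σ(t·PV) / P = 139,231.7570 / 17,474.1357 = 7.96788 years.

7.97 years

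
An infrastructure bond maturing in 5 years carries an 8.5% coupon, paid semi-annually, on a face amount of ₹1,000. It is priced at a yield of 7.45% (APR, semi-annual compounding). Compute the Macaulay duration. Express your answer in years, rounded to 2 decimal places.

Periodic yield y = 0.03725. Discount each cash flow and weight by its period:
  t   CF        PV=CF/(1+0.03725)^t    t·PV
  1        42.50        40.9737        40.9737
  2        42.50        39.5023        79.0045
  3        42.50        38.0837       114.2510
  4        42.50        36.7160       146.8639
  5        42.50        35.3974       176.9871
  6        42.50        34.1262       204.7574
  7        42.50        32.9007       230.3047
  8        42.50        31.7191       253.7531
  9        42.50        30.5800       275.2203
  10    1,042.50       723.1720     7,231.7204
  Σ                  1,043.1712     8,753.8362
Price P = Σ PV = 1,043.1712.
Macaulay duration = Σ(t·PV) / P = 8,753.8362 / 1,043.1712 = 8.39156 half-year periods.
In years: 8.39156 / 2 = 4.19578 years.

4.20 years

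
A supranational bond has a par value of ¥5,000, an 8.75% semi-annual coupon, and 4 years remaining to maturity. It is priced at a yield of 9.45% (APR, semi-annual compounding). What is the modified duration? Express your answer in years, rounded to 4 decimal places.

Periodic yield y = 0.04725. First find Macaulay duration:
  t   CF        PV=CF/(1+0.04725)^t    t·PV
  1       218.75       208.8804       208.8804
  2       218.75       199.4561       398.9122
  3       218.75       190.4570       571.3710
  4       218.75       181.8639       727.4557
  5       218.75       173.6586       868.2928
  6       218.75       165.8234       994.9405
  7       218.75       158.3418     1,108.3923
  8     5,218.75     3,607.1445    28,857.1560
  Σ                  4,885.6257    33,735.4010
P = 4,885.6257; Macaulay duration = 33,735.4010 / 4,885.6257 = 6.90503 half-year periods = 3.45252 years.
Modified duration = D_Mac / (1 + y) = 3.45252 / 1.04725 = 3.29674 years.

3.2967 years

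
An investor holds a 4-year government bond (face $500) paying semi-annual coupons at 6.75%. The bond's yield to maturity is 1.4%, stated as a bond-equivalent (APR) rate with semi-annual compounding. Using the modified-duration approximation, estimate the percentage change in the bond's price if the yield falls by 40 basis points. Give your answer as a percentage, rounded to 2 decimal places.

+1.44%

Periodic yield y = 0.007. Modified duration first:
  t   CF        PV=CF/(1+0.007)^t    t·PV
  1       16.875        16.7577        16.7577
  2       16.875        16.6412        33.2824
  3       16.875        16.5255        49.5766
  4       16.875        16.4107        65.6426
  5       16.875        16.2966        81.4829
  6       16.875        16.1833        97.0998
  7       16.875        16.0708       112.4956
  8      516.875       488.8209     3,910.5672
  Σ                    603.7067     4,366.9047
P = 603.7067; D_Mac = 7.23349 half-year periods = 3.61674 yrs; D_mod = 3.61674/(1+0.007) = 3.59160 yrs.
ΔP/P ≈ -D_mod · Δy = -3.59160 × (-0.004) = +0.014366 = +1.4366%.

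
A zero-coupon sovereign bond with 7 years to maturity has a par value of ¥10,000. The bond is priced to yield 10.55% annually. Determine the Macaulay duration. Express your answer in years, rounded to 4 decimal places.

A zero-coupon bond has a single cash flow at maturity, so its Macaulay duration equals its maturity: 7 years.

7.0000 years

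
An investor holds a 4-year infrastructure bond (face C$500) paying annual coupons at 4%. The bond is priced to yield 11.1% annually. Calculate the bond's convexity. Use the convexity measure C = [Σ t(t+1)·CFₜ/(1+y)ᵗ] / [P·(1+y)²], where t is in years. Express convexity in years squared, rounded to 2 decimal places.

With y = 0.111:
  t   CF        PV=CF/(1+0.111)^t    t·PV        t(t+1)·PV
  1        20.00        18.0018        18.0018          36.0036
  2        20.00        16.2032        32.4065          97.2194
  3        20.00        14.5844        43.7531         175.0125
  4       520.00       341.3085     1,365.2340       6,826.1701
  Σ                    390.0979     1,459.3954       7,134.4056
P = 390.0979.
Convexity = Σ t(t+1)·PV / [P·(1+y)²] = 7,134.4056 / (390.0979 × 1.234321) = 14.81686.

14.82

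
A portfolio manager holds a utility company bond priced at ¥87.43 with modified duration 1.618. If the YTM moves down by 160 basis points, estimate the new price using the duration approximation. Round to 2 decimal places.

¥89.69

Duration approximation: ΔP/P ≈ -D_mod · Δy = -1.618 × (-0.016) = +0.025888.
New price ≈ 87.43 × (1 + 0.025888) = 89.69338784.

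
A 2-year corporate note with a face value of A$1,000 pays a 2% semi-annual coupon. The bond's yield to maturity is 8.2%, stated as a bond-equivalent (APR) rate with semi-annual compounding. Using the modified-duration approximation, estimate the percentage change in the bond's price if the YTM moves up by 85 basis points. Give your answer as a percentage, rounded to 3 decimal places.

Periodic yield y = 0.041. Modified duration first:
  t   CF        PV=CF/(1+0.041)^t    t·PV
  1        10.00         9.6061         9.6061
  2        10.00         9.2278        18.4556
  3        10.00         8.8644        26.5931
  4     1,010.00       860.0396     3,440.1585
  Σ                    887.7379     3,494.8133
P = 887.7379; D_Mac = 3.93676 half-year periods = 1.96838 yrs; D_mod = 1.96838/(1+0.041) = 1.89086 yrs.
ΔP/P ≈ -D_mod · Δy = -1.89086 × (+0.0085) = -0.016072 = -1.6072%.

-1.607%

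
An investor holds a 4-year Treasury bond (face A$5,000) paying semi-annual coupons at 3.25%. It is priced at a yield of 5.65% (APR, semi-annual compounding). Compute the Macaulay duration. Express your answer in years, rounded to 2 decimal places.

3.77 years

Periodic yield y = 0.02825. Discount each cash flow and weight by its period:
  t   CF        PV=CF/(1+0.02825)^t    t·PV
  1        81.25        79.0177        79.0177
  2        81.25        76.8468       153.6937
  3        81.25        74.7355       224.2066
  4        81.25        72.6823       290.7291
  5        81.25        70.6854       353.4270
  6        81.25        68.7434       412.4604
  7        81.25        66.8548       467.9833
  8     5,081.25     4,066.1259    32,529.0069
  Σ                  4,575.6918    34,510.5248
Price P = Σ PV = 4,575.6918.
Macaulay duration = Σ(t·PV) / P = 34,510.5248 / 4,575.6918 = 7.54214 half-year periods.
In years: 7.54214 / 2 = 3.77107 years.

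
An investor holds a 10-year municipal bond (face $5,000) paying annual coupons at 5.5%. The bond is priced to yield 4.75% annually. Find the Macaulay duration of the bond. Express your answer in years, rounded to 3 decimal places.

Periodic yield y = 0.0475. Discount each cash flow and weight by its year:
  t   CF        PV=CF/(1+0.0475)^t    t·PV
  1       275.00       262.5298       262.5298
  2       275.00       250.6251       501.2503
  3       275.00       239.2603       717.7808
  4       275.00       228.4108       913.6431
  5       275.00       218.0532     1,090.2662
  6       275.00       208.1654     1,248.9923
  7       275.00       198.7259     1,391.0813
  8       275.00       189.7145     1,517.7157
  9       275.00       181.1117     1,630.0049
  10    5,275.00     3,316.5164    33,165.1639
  Σ                  5,293.1130    42,438.4283
Price P = Σ PV = 5,293.1130.
Macaulay duration = Σ(t·PV) / P = 42,438.4283 / 5,293.1130 = 8.01767 years.

8.018 years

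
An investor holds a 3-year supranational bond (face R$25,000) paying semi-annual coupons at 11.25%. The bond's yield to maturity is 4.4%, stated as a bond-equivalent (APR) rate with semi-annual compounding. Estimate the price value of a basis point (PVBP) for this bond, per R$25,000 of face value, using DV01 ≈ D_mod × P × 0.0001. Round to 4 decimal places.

Periodic yield y = 0.022.
  t   CF        PV=CF/(1+0.022)^t    t·PV
  1     1,406.25     1,375.9785     1,375.9785
  2     1,406.25     1,346.3586     2,692.7172
  3     1,406.25     1,317.3763     3,952.1289
  4     1,406.25     1,289.0179     5,156.0716
  5     1,406.25     1,261.2700     6,306.3499
  6    26,406.25    23,174.0188   139,044.1131
  Σ                 29,764.0201   158,527.3592
P = 29,764.0201; D_Mac = 5.32614 half-year periods = 2.66307 yrs; D_mod = 2.60574 yrs.
DV01 ≈ 2.60574 × 29,764.0201 × 0.0001 = 7.755742.

R$7.7557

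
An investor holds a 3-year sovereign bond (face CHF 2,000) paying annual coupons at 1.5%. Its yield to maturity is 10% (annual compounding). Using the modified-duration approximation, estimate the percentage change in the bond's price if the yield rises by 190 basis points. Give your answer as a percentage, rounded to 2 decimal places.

Periodic yield y = 0.1. Modified duration first:
  t   CF        PV=CF/(1+0.1)^t    t·PV
  1        30.00        27.2727        27.2727
  2        30.00        24.7934        49.5868
  3     2,030.00     1,525.1690     4,575.5071
  Σ                  1,577.2352     4,652.3666
P = 1,577.2352; D_Mac = 2.94970 yrs; D_mod = 2.94970/(1+0.1) = 2.68154 yrs.
ΔP/P ≈ -D_mod · Δy = -2.68154 × (+0.019) = -0.050949 = -5.0949%.

-5.09%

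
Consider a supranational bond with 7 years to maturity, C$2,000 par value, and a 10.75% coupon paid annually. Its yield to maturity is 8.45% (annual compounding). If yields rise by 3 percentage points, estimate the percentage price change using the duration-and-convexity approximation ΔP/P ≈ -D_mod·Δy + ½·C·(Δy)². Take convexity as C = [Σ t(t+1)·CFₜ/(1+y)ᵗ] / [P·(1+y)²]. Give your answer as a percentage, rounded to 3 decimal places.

With y = 0.0845:
  t   CF        PV=CF/(1+0.0845)^t    t·PV        t(t+1)·PV
  1       215.00       198.2480       198.2480         396.4961
  2       215.00       182.8013       365.6027       1,096.8080
  3       215.00       168.5582       505.6745       2,022.6980
  4       215.00       155.4248       621.6991       3,108.4954
  5       215.00       143.3147       716.5734       4,299.4404
  6       215.00       132.1482       792.8890       5,550.2227
  7     2,215.00     1,255.3558     8,787.4907      70,299.9252
  Σ                  2,235.8510    11,988.1773      86,774.0858
P = 2,235.8510; D_Mac = 5.36180 yrs; D_mod = 4.94403 yrs; C = 32.99804.
Duration effect: -4.94403 × (+0.03) = -0.148321
Convexity effect: 0.5 × 32.99804 × (0.03)² = +0.0148491
ΔP/P ≈ -0.148321 + 0.0148491 = -0.133472 = -13.3472%.

-13.347%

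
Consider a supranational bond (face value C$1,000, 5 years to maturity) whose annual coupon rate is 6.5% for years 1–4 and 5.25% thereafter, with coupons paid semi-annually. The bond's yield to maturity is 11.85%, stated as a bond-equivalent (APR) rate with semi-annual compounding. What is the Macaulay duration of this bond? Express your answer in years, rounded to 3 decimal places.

Periodic yield y = 0.05925. Discount each cash flow and weight by its period:
  t   CF        PV=CF/(1+0.05925)^t    t·PV
  1        32.50        30.6821        30.6821
  2        32.50        28.9659        57.9317
  3        32.50        27.3456        82.0369
  4        32.50        25.8160       103.2641
  5        32.50        24.3720       121.8600
  6        32.50        23.0087       138.0523
  7        32.50        21.7217       152.0520
  8        32.50        20.5067       164.0535
  9        26.25        15.6366       140.7296
  10    1,026.25       577.1231     5,771.2308
  Σ                    795.1784     6,761.8931
Price P = Σ PV = 795.1784.
Macaulay duration = Σ(t·PV) / P = 6,761.8931 / 795.1784 = 8.50362 half-year periods.
In years: 8.50362 / 2 = 4.25181 years.

4.252 years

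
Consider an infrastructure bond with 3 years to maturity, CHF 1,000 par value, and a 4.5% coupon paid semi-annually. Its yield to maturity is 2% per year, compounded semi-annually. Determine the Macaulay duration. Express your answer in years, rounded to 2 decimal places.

2.85 years

Periodic yield y = 0.01. Discount each cash flow and weight by its period:
  t   CF        PV=CF/(1+0.01)^t    t·PV
  1        22.50        22.2772        22.2772
  2        22.50        22.0567        44.1133
  3        22.50        21.8383        65.5148
  4        22.50        21.6221        86.4882
  5        22.50        21.4080       107.0399
  6     1,022.50       963.2413     5,779.4475
  Σ                  1,072.4435     6,104.8810
Price P = Σ PV = 1,072.4435.
Macaulay duration = Σ(t·PV) / P = 6,104.8810 / 1,072.4435 = 5.69250 half-year periods.
In years: 5.69250 / 2 = 2.84625 years.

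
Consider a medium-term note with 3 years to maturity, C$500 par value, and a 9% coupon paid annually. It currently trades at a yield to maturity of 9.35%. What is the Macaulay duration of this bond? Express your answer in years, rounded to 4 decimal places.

Periodic yield y = 0.0935. Discount each cash flow and weight by its year:
  t   CF        PV=CF/(1+0.0935)^t    t·PV
  1        45.00        41.1523        41.1523
  2        45.00        37.6335        75.2671
  3       545.00       416.8119     1,250.4358
  Σ                    495.5977     1,366.8551
Price P = Σ PV = 495.5977.
Macaulay duration = Σ(t·PV) / P = 1,366.8551 / 495.5977 = 2.75799 years.

2.7580 years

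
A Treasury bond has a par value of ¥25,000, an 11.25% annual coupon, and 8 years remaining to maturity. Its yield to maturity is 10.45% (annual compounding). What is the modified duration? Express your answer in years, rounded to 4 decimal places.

5.1825 years

Periodic yield y = 0.1045. First find Macaulay duration:
  t   CF        PV=CF/(1+0.1045)^t    t·PV
  1     2,812.50     2,546.4011     2,546.4011
  2     2,812.50     2,305.4786     4,610.9572
  3     2,812.50     2,087.3505     6,262.0514
  4     2,812.50     1,889.8601     7,559.4403
  5     2,812.50     1,711.0548     8,555.2742
  6     2,812.50     1,549.1669     9,295.0014
  7     2,812.50     1,402.5957     9,818.1696
  8    27,812.50    12,557.8204   100,462.5630
  Σ                 26,049.7280   149,109.8581
P = 26,049.7280; Macaulay duration = 149,109.8581 / 26,049.7280 = 5.72405 years.
Modified duration = D_Mac / (1 + y) = 5.72405 / 1.1045 = 5.18248 years.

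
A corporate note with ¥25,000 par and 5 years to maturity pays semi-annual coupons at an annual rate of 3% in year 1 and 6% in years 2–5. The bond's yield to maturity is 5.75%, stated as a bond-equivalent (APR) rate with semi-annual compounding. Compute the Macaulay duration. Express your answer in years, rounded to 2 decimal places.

4.50 years

Periodic yield y = 0.02875. Discount each cash flow and weight by its period:
  t   CF        PV=CF/(1+0.02875)^t    t·PV
  1       375.00       364.5200       364.5200
  2       375.00       354.3330       708.6660
  3       750.00       688.8612     2,066.5836
  4       750.00       669.6099     2,678.4396
  5       750.00       650.8966     3,254.4831
  6       750.00       632.7063     3,796.2379
  7       750.00       615.0244     4,305.1706
  8       750.00       597.8366     4,782.6926
  9       750.00       581.1291     5,230.1620
  10   25,750.00    19,394.5073   193,945.0730
  Σ                 24,549.4244   221,132.0284
Price P = Σ PV = 24,549.4244.
Macaulay duration = Σ(t·PV) / P = 221,132.0284 / 24,549.4244 = 9.00763 half-year periods.
In years: 9.00763 / 2 = 4.50381 years.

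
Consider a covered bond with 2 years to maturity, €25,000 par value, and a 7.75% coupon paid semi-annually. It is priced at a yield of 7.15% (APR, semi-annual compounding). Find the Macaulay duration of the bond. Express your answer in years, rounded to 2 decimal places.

Periodic yield y = 0.03575. Discount each cash flow and weight by its period:
  t   CF        PV=CF/(1+0.03575)^t    t·PV
  1       968.75       935.3126       935.3126
  2       968.75       903.0293     1,806.0586
  3       968.75       871.8603     2,615.5808
  4    25,968.75    22,564.7890    90,259.1562
  Σ                 25,274.9912    95,616.1081
Price P = Σ PV = 25,274.9912.
Macaulay duration = Σ(t·PV) / P = 95,616.1081 / 25,274.9912 = 3.78303 half-year periods.
In years: 3.78303 / 2 = 1.89152 years.

1.89 years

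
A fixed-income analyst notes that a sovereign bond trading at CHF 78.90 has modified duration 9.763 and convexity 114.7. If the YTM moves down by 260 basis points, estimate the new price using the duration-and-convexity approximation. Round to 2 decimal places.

CHF 101.99

Duration effect: -D_mod·Δy = -9.763 × (-0.026) = +0.253838
Convexity effect: ½·C·(Δy)² = 0.5 × 114.7 × (-0.026)² = +0.0387686
ΔP/P ≈ +0.253838 + 0.0387686 = +0.2926066
New price ≈ 78.90 × (1 + 0.2926066) = 101.98666074.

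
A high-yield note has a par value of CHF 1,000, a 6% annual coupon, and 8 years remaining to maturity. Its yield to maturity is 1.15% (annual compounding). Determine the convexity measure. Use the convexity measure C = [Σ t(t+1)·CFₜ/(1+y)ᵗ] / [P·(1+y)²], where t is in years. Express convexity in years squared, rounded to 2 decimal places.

56.50

With y = 0.0115:
  t   CF        PV=CF/(1+0.0115)^t    t·PV        t(t+1)·PV
  1        60.00        59.3178        59.3178         118.6357
  2        60.00        58.6434       117.2869         351.8607
  3        60.00        57.9767       173.9301         695.7206
  4        60.00        57.3176       229.2702       1,146.3512
  5        60.00        56.6659       283.3295       1,699.9771
  6        60.00        56.0217       336.1299       2,352.9095
  7        60.00        55.3847       387.6931       3,101.5449
  8     1,060.00       967.3392     7,738.7133      69,648.4194
  Σ                  1,368.6670     9,325.6709      79,115.4189
P = 1,368.6670.
Convexity = Σ t(t+1)·PV / [P·(1+y)²] = 79,115.4189 / (1,368.6670 × 1.023132) = 56.49780.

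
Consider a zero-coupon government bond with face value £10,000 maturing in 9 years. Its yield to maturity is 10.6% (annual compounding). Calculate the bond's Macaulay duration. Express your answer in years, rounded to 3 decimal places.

9.000 years

A zero-coupon bond has a single cash flow at maturity, so its Macaulay duration equals its maturity: 9 years.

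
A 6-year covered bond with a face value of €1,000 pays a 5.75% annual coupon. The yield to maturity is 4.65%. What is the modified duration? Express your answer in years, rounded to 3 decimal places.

5.031 years

Periodic yield y = 0.0465. First find Macaulay duration:
  t   CF        PV=CF/(1+0.0465)^t    t·PV
  1        57.50        54.9451        54.9451
  2        57.50        52.5036       105.0073
  3        57.50        50.1707       150.5121
  4        57.50        47.9414       191.7657
  5        57.50        45.8112       229.0560
  6     1,057.50       805.0910     4,830.5461
  Σ                  1,056.4630     5,561.8322
P = 1,056.4630; Macaulay duration = 5,561.8322 / 1,056.4630 = 5.26458 years.
Modified duration = D_Mac / (1 + y) = 5.26458 / 1.0465 = 5.03065 years.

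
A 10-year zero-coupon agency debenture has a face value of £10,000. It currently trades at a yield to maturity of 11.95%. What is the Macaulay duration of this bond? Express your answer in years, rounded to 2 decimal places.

A zero-coupon bond has a single cash flow at maturity, so its Macaulay duration equals its maturity: 10 years.

10.00 years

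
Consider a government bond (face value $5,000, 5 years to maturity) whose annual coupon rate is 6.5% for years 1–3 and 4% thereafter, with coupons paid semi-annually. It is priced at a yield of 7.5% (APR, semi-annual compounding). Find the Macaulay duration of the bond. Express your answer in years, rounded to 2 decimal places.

Periodic yield y = 0.0375. Discount each cash flow and weight by its period:
  t   CF        PV=CF/(1+0.0375)^t    t·PV
  1       162.50       156.6265       156.6265
  2       162.50       150.9653       301.9306
  3       162.50       145.5087       436.5262
  4       162.50       140.2494       560.9975
  5       162.50       135.1801       675.9006
  6       162.50       130.2941       781.7646
  7       100.00        77.2829       540.9801
  8       100.00        74.4895       595.9161
  9       100.00        71.7971       646.1741
  10    5,100.00     3,529.3044    35,293.0444
  Σ                  4,611.6981    39,989.8608
Price P = Σ PV = 4,611.6981.
Macaulay duration = Σ(t·PV) / P = 39,989.8608 / 4,611.6981 = 8.67140 half-year periods.
In years: 8.67140 / 2 = 4.33570 years.

4.34 years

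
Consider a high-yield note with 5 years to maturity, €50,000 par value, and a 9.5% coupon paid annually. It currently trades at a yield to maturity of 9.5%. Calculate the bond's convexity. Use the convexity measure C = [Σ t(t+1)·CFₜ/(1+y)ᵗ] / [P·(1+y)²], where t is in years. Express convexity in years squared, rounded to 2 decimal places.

19.77

With y = 0.095:
  t   CF        PV=CF/(1+0.095)^t    t·PV        t(t+1)·PV
  1     4,750.00     4,337.8995     4,337.8995       8,675.7991
  2     4,750.00     3,961.5521     7,923.1042      23,769.3126
  3     4,750.00     3,617.8558    10,853.5674      43,414.2695
  4     4,750.00     3,303.9779    13,215.9116      66,079.5579
  5    54,750.00    34,778.7147   173,893.5734   1,043,361.4402
  Σ                 50,000.0000   210,224.0561   1,185,300.3793
P = 50,000.0000.
Convexity = Σ t(t+1)·PV / [P·(1+y)²] = 1,185,300.3793 / (50,000.0000 × 1.199025) = 19.77107.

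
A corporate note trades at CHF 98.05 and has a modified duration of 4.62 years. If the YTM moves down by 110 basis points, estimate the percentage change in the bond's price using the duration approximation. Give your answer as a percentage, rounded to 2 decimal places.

+5.08%

Duration approximation: ΔP/P ≈ -D_mod · Δy = -4.62 × (-0.011) = +0.050820.
As a percentage: +5.0820%.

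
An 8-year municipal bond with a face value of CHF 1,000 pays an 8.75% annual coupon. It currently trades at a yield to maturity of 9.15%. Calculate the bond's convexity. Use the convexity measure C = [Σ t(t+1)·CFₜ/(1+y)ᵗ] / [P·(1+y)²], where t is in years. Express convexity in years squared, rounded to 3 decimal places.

41.222

With y = 0.0915:
  t   CF        PV=CF/(1+0.0915)^t    t·PV        t(t+1)·PV
  1        87.50        80.1649        80.1649         160.3298
  2        87.50        73.4447       146.8894         440.6683
  3        87.50        67.2879       201.8636         807.4545
  4        87.50        61.6472       246.5887       1,232.9433
  5        87.50        56.4793       282.3965       1,694.3792
  6        87.50        51.7447       310.4680       2,173.2761
  7        87.50        47.4069       331.8485       2,654.7883
  8     1,087.50       539.8080     4,318.4643      38,866.1786
  Σ                    977.9836     5,918.6840      48,030.0181
P = 977.9836.
Convexity = Σ t(t+1)·PV / [P·(1+y)²] = 48,030.0181 / (977.9836 × 1.191372) = 41.22244.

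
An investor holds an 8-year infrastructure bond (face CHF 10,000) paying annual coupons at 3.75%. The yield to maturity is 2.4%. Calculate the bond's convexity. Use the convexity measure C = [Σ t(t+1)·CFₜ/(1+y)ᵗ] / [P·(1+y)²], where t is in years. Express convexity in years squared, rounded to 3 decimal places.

58.516

With y = 0.024:
  t   CF        PV=CF/(1+0.024)^t    t·PV        t(t+1)·PV
  1       375.00       366.2109       366.2109         732.4219
  2       375.00       357.6279       715.2557       2,145.7672
  3       375.00       349.2460     1,047.7379       4,190.9516
  4       375.00       341.0605     1,364.2421       6,821.2103
  5       375.00       333.0669     1,665.3345       9,992.0072
  6       375.00       325.2607     1,951.5639      13,660.9474
  7       375.00       317.6374     2,223.4615      17,787.6919
  8    10,375.00     8,581.9989    68,655.9908     617,903.9176
  Σ                 10,972.1091    77,989.7974     673,234.9150
P = 10,972.1091.
Convexity = Σ t(t+1)·PV / [P·(1+y)²] = 673,234.9150 / (10,972.1091 × 1.048576) = 58.51627.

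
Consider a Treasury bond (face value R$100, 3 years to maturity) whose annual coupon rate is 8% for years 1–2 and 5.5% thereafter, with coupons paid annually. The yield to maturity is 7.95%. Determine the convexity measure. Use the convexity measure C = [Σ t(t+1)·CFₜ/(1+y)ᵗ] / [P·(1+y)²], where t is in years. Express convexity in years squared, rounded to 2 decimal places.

9.29

With y = 0.0795:
  t   CF        PV=CF/(1+0.0795)^t    t·PV        t(t+1)·PV
  1         8.00         7.4108         7.4108          14.8217
  2         8.00         6.8651        13.7301          41.1904
  3       105.50        83.8657       251.5972       1,006.3887
  Σ                     98.1416       272.7382       1,062.4008
P = 98.1416.
Convexity = Σ t(t+1)·PV / [P·(1+y)²] = 1,062.4008 / (98.1416 × 1.165320) = 9.28945.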